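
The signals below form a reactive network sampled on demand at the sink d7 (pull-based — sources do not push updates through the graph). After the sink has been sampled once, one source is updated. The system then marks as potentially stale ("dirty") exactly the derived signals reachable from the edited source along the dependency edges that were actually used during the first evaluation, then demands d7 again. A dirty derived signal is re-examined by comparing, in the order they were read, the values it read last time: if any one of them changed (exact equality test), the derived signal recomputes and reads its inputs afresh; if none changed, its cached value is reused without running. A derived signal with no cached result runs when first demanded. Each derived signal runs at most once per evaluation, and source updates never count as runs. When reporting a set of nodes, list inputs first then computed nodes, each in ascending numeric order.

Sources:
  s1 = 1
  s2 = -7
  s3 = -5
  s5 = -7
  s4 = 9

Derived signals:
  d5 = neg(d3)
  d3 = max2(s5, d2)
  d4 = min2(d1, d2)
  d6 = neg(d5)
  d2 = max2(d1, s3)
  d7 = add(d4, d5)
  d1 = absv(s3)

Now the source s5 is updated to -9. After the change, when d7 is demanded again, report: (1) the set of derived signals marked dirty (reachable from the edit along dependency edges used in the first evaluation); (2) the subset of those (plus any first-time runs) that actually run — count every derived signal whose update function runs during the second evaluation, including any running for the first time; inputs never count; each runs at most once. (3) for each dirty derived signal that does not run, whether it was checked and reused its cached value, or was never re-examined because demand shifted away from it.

Initial pass — values computed on the first demand:
  d1 = absv(-5) = 5
  d2 = max2(5, -5) = 5
  d3 = max2(-7, 5) = 5
  d4 = min2(5, 5) = 5
  d5 = neg(5) = -5
  d7 = add(5, -5) = 0

Second demand — change propagation:
  d3: re-runs because s5 -7->-9; new result 5 (unchanged).
  d5: re-examined; everything it read last time is the same (d3 unchanged) — cache -5 kept, no run.
  d7: re-examined; everything it read last time is the same (d4 unchanged, d5 unchanged) — cache 0 kept, no run.

The important point: d3 recomputes to an identical value, and the output ends up unchanged.

Dirty set: d3, d5, d7.
Run set: d3 (1 run).
Re-examined without running (cache reused): d5, d7.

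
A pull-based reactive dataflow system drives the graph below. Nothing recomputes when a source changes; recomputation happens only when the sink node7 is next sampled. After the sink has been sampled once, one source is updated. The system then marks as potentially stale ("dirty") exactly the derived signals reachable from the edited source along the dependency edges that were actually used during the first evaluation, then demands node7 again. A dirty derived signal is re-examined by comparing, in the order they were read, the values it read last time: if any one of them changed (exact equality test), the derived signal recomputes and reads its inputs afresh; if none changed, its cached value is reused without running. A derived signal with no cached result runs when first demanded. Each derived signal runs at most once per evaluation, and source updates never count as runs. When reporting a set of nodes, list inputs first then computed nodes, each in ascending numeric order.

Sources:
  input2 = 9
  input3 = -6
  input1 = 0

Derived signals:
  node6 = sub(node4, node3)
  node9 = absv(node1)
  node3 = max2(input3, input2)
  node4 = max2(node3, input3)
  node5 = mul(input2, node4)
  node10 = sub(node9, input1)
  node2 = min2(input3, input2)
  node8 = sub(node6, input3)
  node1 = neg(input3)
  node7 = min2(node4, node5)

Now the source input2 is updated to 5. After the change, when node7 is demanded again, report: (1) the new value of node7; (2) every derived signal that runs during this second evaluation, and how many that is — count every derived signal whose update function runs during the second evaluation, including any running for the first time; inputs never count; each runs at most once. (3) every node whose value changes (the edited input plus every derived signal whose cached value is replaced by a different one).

New value of node7: 5.
Derived signals that run: node3, node4, node5, node7 — 4 in total.
Values that change: input2, node3, node4, node5, node7.

First evaluation (everything demanded from the output):
  node3 = max2(-6, 9) = 9
  node4 = max2(9, -6) = 9
  node5 = mul(9, 9) = 81
  node7 = min2(9, 81) = 9

Propagation after the edit:
  node3: runs — input2 9->5; result 5.
  node4: runs — node3 9->5; result 5.
  node5: runs — input2 9->5; node4 9->5; result 25.
  node7: runs — node4 9->5; node5 81->25; result 5.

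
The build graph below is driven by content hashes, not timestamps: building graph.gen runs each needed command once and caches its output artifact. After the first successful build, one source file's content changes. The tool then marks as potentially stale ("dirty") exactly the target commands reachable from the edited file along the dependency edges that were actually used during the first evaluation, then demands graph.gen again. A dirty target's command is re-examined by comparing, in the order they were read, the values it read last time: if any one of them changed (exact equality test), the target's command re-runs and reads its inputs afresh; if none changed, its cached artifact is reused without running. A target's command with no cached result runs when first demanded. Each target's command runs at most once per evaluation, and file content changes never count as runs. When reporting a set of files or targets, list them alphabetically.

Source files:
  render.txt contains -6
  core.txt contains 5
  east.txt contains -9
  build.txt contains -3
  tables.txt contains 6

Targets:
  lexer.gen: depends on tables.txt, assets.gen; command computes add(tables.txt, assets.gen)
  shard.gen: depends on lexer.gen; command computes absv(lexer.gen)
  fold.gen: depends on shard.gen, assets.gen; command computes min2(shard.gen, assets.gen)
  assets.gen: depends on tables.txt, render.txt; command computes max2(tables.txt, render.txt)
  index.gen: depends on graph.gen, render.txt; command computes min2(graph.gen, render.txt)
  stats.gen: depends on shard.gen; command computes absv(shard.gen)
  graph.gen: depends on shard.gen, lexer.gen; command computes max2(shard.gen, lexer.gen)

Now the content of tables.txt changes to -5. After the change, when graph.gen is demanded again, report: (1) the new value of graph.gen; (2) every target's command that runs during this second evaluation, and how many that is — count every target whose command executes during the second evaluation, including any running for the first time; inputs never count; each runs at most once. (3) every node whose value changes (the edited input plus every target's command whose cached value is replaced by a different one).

Initial pass — values computed on the first demand:
  assets.gen = max2(6, -6) = 6
  lexer.gen = add(6, 6) = 12
  shard.gen = absv(12) = 12
  graph.gen = max2(12, 12) = 12

Second demand — change propagation:
  assets.gen: re-runs because tables.txt 6->-5; new result -5.
  lexer.gen: re-runs because tables.txt 6->-5; assets.gen 6->-5; new result -10.
  shard.gen: re-runs because lexer.gen 12->-10; new result 10.
  graph.gen: re-runs because shard.gen 12->10; lexer.gen 12->-10; new result 10.

graph.gen now evaluates to 10.
Run set: assets.gen, graph.gen, lexer.gen, shard.gen (4 run).
Changed values: assets.gen, graph.gen, lexer.gen, shard.gen, tables.txt.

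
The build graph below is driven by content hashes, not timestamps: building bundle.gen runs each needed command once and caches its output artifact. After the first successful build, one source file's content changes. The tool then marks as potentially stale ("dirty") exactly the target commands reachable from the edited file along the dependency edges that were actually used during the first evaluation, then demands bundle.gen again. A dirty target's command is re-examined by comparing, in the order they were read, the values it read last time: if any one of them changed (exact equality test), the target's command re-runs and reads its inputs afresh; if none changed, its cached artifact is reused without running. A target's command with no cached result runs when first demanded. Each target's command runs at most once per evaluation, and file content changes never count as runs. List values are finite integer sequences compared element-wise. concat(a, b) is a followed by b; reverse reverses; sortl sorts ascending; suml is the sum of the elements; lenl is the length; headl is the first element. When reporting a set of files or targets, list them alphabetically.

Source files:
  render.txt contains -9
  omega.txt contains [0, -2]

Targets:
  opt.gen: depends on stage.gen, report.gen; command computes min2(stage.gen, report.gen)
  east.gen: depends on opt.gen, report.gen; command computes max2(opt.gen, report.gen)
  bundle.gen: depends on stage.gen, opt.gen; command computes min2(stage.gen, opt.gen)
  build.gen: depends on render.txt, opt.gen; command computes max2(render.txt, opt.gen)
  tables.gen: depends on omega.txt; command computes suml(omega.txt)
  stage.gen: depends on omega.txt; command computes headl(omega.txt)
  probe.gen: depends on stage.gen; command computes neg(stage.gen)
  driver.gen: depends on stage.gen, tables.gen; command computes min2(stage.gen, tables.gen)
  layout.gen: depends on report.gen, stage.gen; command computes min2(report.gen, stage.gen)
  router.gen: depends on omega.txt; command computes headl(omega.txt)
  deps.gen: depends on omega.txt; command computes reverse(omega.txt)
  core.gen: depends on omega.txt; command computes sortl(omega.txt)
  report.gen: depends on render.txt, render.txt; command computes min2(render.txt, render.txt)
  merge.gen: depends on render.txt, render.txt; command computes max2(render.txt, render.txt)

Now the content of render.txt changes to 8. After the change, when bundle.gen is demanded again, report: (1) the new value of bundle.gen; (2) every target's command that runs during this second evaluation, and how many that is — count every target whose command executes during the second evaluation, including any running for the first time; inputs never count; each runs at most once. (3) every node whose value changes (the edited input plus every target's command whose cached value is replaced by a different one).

bundle.gen now evaluates to 0.
Run set: bundle.gen, opt.gen, report.gen (3 run).
Changed values: bundle.gen, opt.gen, render.txt, report.gen.

Initial pass — values computed on the first demand:
  report.gen = min2(-9, -9) = -9
  stage.gen = headl([0, -2]) = 0
  opt.gen = min2(0, -9) = -9
  bundle.gen = min2(0, -9) = -9

Second demand — change propagation:
  report.gen: re-runs because render.txt -9->8; render.txt -9->8; new result 8.
  opt.gen: re-runs because report.gen -9->8; new result 0.
  bundle.gen: re-runs because opt.gen -9->0; new result 0.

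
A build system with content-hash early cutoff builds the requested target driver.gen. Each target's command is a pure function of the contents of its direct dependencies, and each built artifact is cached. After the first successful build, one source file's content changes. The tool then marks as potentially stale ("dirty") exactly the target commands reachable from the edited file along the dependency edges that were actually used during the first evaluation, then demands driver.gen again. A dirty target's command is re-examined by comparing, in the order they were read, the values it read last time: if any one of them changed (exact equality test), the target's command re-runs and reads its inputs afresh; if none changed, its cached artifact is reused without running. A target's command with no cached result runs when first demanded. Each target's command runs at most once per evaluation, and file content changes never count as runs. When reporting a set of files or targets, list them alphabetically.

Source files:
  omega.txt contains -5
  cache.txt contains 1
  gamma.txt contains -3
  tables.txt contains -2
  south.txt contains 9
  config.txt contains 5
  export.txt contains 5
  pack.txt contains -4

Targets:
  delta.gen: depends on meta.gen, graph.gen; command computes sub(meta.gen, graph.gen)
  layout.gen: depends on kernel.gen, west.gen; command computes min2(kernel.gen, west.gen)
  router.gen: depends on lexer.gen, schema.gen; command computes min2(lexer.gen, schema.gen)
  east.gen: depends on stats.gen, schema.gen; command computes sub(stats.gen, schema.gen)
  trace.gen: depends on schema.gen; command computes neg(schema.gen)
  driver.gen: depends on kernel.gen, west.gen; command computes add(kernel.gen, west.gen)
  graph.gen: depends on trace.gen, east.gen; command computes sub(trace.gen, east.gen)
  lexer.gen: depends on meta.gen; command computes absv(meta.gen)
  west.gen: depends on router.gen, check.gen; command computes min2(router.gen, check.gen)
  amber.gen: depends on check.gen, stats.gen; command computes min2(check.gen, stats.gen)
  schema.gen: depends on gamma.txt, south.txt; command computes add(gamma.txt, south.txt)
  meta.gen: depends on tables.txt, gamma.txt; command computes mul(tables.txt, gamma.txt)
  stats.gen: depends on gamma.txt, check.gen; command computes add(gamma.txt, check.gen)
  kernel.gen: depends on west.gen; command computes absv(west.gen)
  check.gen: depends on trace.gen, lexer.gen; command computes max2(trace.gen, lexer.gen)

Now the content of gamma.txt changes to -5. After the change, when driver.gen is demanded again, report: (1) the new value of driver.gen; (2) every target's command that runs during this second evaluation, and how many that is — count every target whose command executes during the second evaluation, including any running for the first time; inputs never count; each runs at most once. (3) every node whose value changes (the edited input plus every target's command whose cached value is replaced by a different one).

First evaluation (everything demanded from the output):
  meta.gen = mul(-2, -3) = 6
  lexer.gen = absv(6) = 6
  schema.gen = add(-3, 9) = 6
  router.gen = min2(6, 6) = 6
  trace.gen = neg(6) = -6
  check.gen = max2(-6, 6) = 6
  west.gen = min2(6, 6) = 6
  kernel.gen = absv(6) = 6
  driver.gen = add(6, 6) = 12

Propagation after the edit:
  meta.gen: runs — gamma.txt -3->-5; result 10.
  lexer.gen: runs — meta.gen 6->10; result 10.
  schema.gen: runs — gamma.txt -3->-5; result 4.
  router.gen: runs — lexer.gen 6->10; schema.gen 6->4; result 4.
  trace.gen: runs — schema.gen 6->4; result -4.
  check.gen: runs — trace.gen -6->-4; lexer.gen 6->10; result 10.
  west.gen: runs — router.gen 6->4; check.gen 6->10; result 4.
  kernel.gen: runs — west.gen 6->4; result 4.
  driver.gen: runs — kernel.gen 6->4; west.gen 6->4; result 8.

New value of driver.gen: 8.
Target commands that run: check.gen, driver.gen, kernel.gen, lexer.gen, meta.gen, router.gen, schema.gen, trace.gen, west.gen — 9 in total.
Values that change: check.gen, driver.gen, gamma.txt, kernel.gen, lexer.gen, meta.gen, router.gen, schema.gen, trace.gen, west.gen.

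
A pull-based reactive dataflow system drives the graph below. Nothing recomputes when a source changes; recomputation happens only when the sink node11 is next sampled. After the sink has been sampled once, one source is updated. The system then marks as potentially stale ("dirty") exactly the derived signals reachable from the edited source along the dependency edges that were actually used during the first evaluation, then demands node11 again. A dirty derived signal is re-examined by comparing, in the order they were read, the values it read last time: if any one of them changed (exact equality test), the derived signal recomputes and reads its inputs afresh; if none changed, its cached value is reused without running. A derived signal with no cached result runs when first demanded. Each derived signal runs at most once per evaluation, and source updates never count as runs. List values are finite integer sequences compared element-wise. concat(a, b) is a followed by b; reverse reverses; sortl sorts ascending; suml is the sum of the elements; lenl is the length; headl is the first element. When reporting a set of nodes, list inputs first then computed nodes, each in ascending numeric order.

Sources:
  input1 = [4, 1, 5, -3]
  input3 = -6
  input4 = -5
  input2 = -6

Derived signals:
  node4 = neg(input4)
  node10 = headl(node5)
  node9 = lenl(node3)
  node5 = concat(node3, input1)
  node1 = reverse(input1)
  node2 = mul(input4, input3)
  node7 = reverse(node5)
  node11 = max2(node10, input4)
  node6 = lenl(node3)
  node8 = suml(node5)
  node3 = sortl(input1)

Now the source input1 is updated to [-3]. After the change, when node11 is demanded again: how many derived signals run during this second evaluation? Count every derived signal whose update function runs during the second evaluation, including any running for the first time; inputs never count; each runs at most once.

First evaluation (everything demanded from the output):
  node3 = sortl([4, 1, 5, -3]) = [-3, 1, 4, 5]
  node5 = concat([-3, 1, 4, 5], [4, 1, 5, -3]) = [-3, 1, 4, 5, 4, 1, 5, -3]
  node10 = headl([-3, 1, 4, 5, 4, 1, 5, -3]) = -3
  node11 = max2(-3, -5) = -3

Propagation after the edit:
  node3: runs — input1 [4, 1, 5, -3]->[-3]; result [-3].
  node5: runs — node3 [-3, 1, 4, 5]->[-3]; input1 [4, 1, 5, -3]->[-3]; result [-3, -3].
  node10: runs — node5 [-3, 1, 4, 5, 4, 1, 5, -3]->[-3, -3]; result -3 (same value as before).
  node11: checked — values it read are unchanged (node10 unchanged, input4 unchanged); reused cached -3 without running.

Key observation: the change is absorbed at node10 — it re-runs but produces the same value, and the output's value is unchanged.

Derived signals that run: node3, node5, node10 — 3 in total.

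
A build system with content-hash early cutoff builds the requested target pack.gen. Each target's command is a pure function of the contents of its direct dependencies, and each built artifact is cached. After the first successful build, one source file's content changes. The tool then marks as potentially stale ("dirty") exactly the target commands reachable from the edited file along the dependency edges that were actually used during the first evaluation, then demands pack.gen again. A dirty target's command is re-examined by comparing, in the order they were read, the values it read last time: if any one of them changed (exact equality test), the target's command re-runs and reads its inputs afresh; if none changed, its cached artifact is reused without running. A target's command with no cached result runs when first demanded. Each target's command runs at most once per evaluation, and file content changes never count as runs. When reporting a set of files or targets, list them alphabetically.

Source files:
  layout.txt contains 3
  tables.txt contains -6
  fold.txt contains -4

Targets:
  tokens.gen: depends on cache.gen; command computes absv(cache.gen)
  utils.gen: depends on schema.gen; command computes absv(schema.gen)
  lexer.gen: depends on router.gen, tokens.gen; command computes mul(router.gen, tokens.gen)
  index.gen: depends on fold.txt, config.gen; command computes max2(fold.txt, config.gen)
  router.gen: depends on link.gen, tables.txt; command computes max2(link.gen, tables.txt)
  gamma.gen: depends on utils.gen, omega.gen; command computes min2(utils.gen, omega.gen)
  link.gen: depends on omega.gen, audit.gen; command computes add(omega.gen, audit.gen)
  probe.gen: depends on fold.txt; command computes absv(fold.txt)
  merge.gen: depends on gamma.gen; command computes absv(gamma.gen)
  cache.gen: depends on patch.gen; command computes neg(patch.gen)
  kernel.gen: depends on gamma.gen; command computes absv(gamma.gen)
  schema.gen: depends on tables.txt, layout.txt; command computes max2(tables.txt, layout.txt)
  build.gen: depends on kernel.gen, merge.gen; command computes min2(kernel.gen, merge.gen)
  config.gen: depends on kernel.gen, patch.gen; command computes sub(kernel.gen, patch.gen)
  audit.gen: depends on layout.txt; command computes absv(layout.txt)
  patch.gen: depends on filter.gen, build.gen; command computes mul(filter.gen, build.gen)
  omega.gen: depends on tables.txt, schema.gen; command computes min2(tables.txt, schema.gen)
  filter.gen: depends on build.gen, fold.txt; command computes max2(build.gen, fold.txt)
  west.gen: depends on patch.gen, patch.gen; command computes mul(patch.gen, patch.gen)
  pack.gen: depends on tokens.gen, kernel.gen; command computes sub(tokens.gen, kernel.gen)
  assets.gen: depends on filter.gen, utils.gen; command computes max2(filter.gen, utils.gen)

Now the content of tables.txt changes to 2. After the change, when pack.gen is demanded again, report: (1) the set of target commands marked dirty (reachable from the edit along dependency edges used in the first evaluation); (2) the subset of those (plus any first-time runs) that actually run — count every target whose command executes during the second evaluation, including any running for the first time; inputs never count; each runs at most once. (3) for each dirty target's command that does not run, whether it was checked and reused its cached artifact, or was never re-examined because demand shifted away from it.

First evaluation (everything demanded from the output):
  schema.gen = max2(-6, 3) = 3
  omega.gen = min2(-6, 3) = -6
  utils.gen = absv(3) = 3
  gamma.gen = min2(3, -6) = -6
  kernel.gen = absv(-6) = 6
  merge.gen = absv(-6) = 6
  build.gen = min2(6, 6) = 6
  filter.gen = max2(6, -4) = 6
  patch.gen = mul(6, 6) = 36
  cache.gen = neg(36) = -36
  tokens.gen = absv(-36) = 36
  pack.gen = sub(36, 6) = 30

Propagation after the edit:
  schema.gen: runs — tables.txt -6->2; result 3 (same value as before).
  omega.gen: runs — tables.txt -6->2; result 2.
  utils.gen: checked — values it read are unchanged (schema.gen unchanged); reused cached 3 without running.
  gamma.gen: runs — omega.gen -6->2; result 2.
  kernel.gen: runs — gamma.gen -6->2; result 2.
  merge.gen: runs — gamma.gen -6->2; result 2.
  build.gen: runs — kernel.gen 6->2; merge.gen 6->2; result 2.
  filter.gen: runs — build.gen 6->2; result 2.
  patch.gen: runs — filter.gen 6->2; build.gen 6->2; result 4.
  cache.gen: runs — patch.gen 36->4; result -4.
  tokens.gen: runs — cache.gen -36->-4; result 4.
  pack.gen: runs — tokens.gen 36->4; kernel.gen 6->2; result 2.

Key observation: the cutoff stops propagation at utils.gen — its inputs' values are unchanged, so it reuses its cache.

Marked dirty: build.gen, cache.gen, filter.gen, gamma.gen, kernel.gen, merge.gen, omega.gen, pack.gen, patch.gen, schema.gen, tokens.gen, utils.gen.
Target commands that run: build.gen, cache.gen, filter.gen, gamma.gen, kernel.gen, merge.gen, omega.gen, pack.gen, patch.gen, schema.gen, tokens.gen — 11 in total.
Checked but reused from cache: utils.gen.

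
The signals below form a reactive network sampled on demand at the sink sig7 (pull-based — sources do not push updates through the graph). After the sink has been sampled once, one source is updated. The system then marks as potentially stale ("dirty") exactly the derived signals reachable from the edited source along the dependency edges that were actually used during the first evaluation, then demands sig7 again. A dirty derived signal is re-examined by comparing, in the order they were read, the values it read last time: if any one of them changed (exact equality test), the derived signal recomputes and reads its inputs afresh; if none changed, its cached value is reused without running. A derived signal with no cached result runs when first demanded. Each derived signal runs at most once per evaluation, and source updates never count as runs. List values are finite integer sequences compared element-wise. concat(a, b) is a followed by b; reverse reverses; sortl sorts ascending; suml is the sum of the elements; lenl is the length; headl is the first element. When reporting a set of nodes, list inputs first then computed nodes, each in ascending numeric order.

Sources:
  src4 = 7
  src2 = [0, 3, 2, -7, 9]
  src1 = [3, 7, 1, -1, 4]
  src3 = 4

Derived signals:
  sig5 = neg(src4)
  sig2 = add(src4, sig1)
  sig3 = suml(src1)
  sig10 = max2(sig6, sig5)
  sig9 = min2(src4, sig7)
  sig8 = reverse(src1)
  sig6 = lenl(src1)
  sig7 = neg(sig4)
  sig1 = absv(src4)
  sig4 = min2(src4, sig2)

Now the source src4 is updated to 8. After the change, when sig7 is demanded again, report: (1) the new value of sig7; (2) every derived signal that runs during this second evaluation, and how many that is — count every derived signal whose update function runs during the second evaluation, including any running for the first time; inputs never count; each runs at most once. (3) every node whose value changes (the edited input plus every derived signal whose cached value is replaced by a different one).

sig7 now evaluates to -8.
Run set: sig1, sig2, sig4, sig7 (4 run).
Changed values: src4, sig1, sig2, sig4, sig7.

Initial pass — values computed on the first demand:
  sig1 = absv(7) = 7
  sig2 = add(7, 7) = 14
  sig4 = min2(7, 14) = 7
  sig7 = neg(7) = -7

Second demand — change propagation:
  sig1: re-runs because src4 7->8; new result 8.
  sig2: re-runs because src4 7->8; sig1 7->8; new result 16.
  sig4: re-runs because src4 7->8; sig2 14->16; new result 8.
  sig7: re-runs because sig4 7->8; new result -8.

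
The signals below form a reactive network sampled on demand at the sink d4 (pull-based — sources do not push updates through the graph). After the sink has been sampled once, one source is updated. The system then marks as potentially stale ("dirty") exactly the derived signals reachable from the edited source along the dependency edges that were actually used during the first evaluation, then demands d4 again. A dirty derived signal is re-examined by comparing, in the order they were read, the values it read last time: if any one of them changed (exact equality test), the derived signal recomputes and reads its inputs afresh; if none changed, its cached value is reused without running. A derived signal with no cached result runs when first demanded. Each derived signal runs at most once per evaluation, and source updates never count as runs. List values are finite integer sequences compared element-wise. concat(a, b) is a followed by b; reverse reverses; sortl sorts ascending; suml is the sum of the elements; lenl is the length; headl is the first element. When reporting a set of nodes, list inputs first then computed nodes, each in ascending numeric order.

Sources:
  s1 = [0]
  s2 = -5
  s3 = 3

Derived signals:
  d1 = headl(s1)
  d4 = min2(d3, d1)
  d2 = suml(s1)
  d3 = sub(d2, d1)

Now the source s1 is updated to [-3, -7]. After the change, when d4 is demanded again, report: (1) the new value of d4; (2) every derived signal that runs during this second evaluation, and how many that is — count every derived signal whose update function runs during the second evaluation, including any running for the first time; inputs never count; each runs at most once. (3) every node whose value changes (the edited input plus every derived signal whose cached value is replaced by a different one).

d4 now evaluates to -7.
Run set: d1, d2, d3, d4 (4 run).
Changed values: s1, d1, d2, d3, d4.

Initial pass — values computed on the first demand:
  d1 = headl([0]) = 0
  d2 = suml([0]) = 0
  d3 = sub(0, 0) = 0
  d4 = min2(0, 0) = 0

Second demand — change propagation:
  d1: re-runs because s1 [0]->[-3, -7]; new result -3.
  d2: re-runs because s1 [0]->[-3, -7]; new result -10.
  d3: re-runs because d2 0->-10; d1 0->-3; new result -7.
  d4: re-runs because d3 0->-7; d1 0->-3; new result -7.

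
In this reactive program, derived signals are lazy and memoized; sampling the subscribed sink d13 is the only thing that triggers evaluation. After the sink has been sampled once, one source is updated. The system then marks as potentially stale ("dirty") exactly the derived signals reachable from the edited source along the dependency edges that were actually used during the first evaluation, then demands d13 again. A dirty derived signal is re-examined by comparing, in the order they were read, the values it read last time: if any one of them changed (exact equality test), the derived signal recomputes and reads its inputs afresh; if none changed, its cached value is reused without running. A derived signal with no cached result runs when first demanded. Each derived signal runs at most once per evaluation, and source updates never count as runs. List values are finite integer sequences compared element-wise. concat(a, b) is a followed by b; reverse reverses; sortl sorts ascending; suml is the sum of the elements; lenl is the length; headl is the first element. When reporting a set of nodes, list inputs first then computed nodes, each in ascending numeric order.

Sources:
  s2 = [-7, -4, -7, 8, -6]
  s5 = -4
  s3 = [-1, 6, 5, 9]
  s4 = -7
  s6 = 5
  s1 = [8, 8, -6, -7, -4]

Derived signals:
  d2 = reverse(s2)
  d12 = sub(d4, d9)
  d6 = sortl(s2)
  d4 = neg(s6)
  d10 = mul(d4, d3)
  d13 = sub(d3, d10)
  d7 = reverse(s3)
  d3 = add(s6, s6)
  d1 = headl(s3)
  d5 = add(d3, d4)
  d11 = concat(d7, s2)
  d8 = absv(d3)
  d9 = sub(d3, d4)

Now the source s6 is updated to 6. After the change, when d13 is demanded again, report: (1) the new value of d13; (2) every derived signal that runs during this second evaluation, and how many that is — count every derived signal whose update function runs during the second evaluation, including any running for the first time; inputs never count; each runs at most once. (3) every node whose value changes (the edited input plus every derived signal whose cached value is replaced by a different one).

Demanding d13 again yields 84.
4 derived signals run: d3, d4, d10, d13.
The nodes whose values change: s6, d3, d4, d10, d13.

First demand of the output computes:
  d3 = add(5, 5) = 10
  d4 = neg(5) = -5
  d10 = mul(-5, 10) = -50
  d13 = sub(10, -50) = 60

After the edit, cleaning proceeds:
  d3: a read changed (s6 5->6; s6 5->6) — executes, giving 12.
  d4: a read changed (s6 5->6) — executes, giving -6.
  d10: a read changed (d4 -5->-6; d3 10->12) — executes, giving -72.
  d13: a read changed (d3 10->12; d10 -50->-72) — executes, giving 84.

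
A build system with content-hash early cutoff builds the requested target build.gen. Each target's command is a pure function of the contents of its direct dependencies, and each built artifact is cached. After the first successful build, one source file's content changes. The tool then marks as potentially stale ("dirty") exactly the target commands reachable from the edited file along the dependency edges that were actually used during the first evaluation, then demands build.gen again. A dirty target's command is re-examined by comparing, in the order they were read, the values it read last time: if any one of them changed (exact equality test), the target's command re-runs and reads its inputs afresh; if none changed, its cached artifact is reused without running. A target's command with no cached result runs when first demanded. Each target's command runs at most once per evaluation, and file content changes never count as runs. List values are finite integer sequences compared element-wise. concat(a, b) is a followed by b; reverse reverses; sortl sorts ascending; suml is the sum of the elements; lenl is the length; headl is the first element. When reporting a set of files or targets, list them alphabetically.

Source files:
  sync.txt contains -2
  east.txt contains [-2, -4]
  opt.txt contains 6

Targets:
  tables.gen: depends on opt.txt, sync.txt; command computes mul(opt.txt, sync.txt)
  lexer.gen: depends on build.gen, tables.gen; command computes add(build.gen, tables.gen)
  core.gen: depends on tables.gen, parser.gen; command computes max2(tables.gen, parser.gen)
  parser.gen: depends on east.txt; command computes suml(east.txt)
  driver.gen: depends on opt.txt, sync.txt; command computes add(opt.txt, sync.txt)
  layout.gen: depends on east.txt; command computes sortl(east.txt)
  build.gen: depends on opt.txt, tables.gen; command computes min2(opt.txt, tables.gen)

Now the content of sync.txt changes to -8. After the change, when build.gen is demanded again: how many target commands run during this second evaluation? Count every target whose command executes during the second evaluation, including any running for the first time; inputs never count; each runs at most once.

First evaluation (everything demanded from the output):
  tables.gen = mul(6, -2) = -12
  build.gen = min2(6, -12) = -12

Propagation after the edit:
  tables.gen: runs — sync.txt -2->-8; result -48.
  build.gen: runs — tables.gen -12->-48; result -48.

Target commands that run: build.gen, tables.gen — 2 in total.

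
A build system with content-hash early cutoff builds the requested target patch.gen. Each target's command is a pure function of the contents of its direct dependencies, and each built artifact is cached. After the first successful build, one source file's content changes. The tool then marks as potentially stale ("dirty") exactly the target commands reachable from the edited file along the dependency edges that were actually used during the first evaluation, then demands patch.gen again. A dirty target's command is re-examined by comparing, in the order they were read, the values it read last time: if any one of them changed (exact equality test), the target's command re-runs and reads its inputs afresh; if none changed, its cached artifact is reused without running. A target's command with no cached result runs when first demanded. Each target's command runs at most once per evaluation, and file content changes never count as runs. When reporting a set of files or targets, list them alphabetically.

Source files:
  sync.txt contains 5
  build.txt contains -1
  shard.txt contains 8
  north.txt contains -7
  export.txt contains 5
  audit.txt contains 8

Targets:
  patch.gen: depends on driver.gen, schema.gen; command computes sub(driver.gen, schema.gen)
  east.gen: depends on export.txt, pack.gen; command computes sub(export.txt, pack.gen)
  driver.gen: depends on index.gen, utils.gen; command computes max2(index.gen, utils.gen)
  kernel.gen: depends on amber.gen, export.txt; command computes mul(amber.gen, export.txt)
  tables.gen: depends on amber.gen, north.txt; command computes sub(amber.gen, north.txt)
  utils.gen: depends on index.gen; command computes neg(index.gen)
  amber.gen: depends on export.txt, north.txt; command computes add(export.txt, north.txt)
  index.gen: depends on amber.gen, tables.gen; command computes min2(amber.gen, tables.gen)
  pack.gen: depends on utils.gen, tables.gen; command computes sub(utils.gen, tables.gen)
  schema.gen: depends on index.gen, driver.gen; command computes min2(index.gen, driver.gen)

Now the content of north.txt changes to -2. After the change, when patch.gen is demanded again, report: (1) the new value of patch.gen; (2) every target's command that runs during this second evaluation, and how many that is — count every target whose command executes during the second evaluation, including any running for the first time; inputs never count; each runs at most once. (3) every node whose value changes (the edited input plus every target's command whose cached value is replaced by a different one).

New value of patch.gen: 0.
Target commands that run: amber.gen, driver.gen, index.gen, patch.gen, schema.gen, tables.gen, utils.gen — 7 in total.
Values that change: amber.gen, driver.gen, index.gen, north.txt, patch.gen, schema.gen, utils.gen.

First evaluation (everything demanded from the output):
  amber.gen = add(5, -7) = -2
  tables.gen = sub(-2, -7) = 5
  index.gen = min2(-2, 5) = -2
  utils.gen = neg(-2) = 2
  driver.gen = max2(-2, 2) = 2
  schema.gen = min2(-2, 2) = -2
  patch.gen = sub(2, -2) = 4

Propagation after the edit:
  amber.gen: runs — north.txt -7->-2; result 3.
  tables.gen: runs — amber.gen -2->3; north.txt -7->-2; result 5 (same value as before).
  index.gen: runs — amber.gen -2->3; result 3.
  utils.gen: runs — index.gen -2->3; result -3.
  driver.gen: runs — index.gen -2->3; utils.gen 2->-3; result 3.
  schema.gen: runs — index.gen -2->3; driver.gen 2->3; result 3.
  patch.gen: runs — driver.gen 2->3; schema.gen -2->3; result 0.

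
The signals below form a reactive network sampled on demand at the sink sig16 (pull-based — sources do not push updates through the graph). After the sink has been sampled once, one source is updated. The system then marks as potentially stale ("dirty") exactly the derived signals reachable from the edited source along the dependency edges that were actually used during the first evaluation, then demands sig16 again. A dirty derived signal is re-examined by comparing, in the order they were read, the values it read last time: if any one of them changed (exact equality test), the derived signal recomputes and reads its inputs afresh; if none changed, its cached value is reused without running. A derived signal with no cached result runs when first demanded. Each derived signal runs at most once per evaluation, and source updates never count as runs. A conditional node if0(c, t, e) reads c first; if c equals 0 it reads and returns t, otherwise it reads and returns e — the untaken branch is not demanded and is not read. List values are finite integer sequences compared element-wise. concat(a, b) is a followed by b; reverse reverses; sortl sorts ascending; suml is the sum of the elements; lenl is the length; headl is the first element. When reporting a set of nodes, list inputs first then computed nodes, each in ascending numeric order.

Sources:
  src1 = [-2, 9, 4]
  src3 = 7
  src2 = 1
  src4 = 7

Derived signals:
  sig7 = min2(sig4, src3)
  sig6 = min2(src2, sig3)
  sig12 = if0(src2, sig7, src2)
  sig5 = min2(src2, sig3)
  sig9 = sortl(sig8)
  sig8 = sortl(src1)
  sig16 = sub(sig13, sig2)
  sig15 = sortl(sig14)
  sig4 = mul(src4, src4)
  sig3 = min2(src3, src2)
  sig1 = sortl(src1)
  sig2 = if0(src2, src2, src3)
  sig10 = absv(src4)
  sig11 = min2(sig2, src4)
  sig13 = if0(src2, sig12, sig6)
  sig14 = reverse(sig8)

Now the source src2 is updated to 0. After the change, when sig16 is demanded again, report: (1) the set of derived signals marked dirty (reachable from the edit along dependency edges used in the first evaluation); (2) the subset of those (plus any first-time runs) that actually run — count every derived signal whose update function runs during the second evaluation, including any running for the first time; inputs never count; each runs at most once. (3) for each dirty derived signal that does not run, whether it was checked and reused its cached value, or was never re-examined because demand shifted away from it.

Dirty set: sig2, sig3, sig6, sig13, sig16.
Run set: sig2, sig4, sig7, sig12, sig13, sig16 (6 run).
Left stale — demand moved off them: sig3, sig6.
The important point: the flipped condition redirects demand; sig3, sig6 are left stale, never re-checked.

Initial pass — values computed on the first demand:
  sig2 = if0(src2=1 -> else branch src3) = 7
  sig3 = min2(7, 1) = 1
  sig6 = min2(1, 1) = 1
  sig13 = if0(src2=1 -> else branch sig6) = 1
  sig16 = sub(1, 7) = -6

Second demand — change propagation:
  sig2: re-runs because src2 1->0; new result 0.
  sig3: dirty yet unreached — the second evaluation never asks for it.
  sig4: newly demanded (no cache) — executes and yields 49.
  sig6: dirty yet unreached — the second evaluation never asks for it.
  sig7: newly demanded (no cache) — executes and yields 7.
  sig12: newly demanded (no cache) — executes and yields 7.
  sig13: re-runs because src2 1->0; new result 7.
  sig16: re-runs because sig13 1->7; sig2 7->0; new result 7.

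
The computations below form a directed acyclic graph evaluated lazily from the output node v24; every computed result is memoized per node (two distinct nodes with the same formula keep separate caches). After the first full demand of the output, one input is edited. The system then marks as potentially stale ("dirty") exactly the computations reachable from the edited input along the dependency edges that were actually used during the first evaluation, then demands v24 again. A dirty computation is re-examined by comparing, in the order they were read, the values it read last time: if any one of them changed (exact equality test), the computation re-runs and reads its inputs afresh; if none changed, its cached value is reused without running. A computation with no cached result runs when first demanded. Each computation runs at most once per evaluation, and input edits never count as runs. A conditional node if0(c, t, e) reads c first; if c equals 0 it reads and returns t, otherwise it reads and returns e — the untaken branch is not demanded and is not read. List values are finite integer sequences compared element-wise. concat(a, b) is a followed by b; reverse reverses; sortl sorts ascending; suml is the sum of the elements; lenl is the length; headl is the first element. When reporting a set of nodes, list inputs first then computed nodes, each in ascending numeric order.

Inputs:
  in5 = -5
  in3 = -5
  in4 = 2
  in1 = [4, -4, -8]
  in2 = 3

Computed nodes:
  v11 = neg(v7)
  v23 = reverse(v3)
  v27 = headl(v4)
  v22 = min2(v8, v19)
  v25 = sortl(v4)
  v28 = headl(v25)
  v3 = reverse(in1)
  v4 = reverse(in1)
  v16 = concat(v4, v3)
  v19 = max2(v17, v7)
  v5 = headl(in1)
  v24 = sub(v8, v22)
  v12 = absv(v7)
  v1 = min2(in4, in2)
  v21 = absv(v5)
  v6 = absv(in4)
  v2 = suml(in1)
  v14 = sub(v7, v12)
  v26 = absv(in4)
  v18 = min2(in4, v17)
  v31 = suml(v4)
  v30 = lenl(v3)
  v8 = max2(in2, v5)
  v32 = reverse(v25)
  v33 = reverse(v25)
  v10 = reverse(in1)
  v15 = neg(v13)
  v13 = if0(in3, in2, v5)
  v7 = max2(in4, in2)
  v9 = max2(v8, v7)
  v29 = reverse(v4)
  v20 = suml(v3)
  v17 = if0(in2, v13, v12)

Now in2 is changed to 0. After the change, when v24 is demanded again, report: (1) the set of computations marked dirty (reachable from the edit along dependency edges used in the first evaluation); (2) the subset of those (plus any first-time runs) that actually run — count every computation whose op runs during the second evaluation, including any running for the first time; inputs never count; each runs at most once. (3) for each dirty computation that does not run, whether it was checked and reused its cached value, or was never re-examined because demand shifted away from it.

The edit dirties: v7, v8, v12, v17, v19, v22, v24.
7 computations run: v7, v8, v13, v17, v19, v22, v24.
Unvisited dirty nodes (no longer demanded): v12.
Note the branch switch — demand abandons v12, which is never re-examined.

First demand of the output computes:
  v5 = headl([4, -4, -8]) = 4
  v7 = max2(2, 3) = 3
  v8 = max2(3, 4) = 4
  v12 = absv(3) = 3
  v17 = if0(in2=3 -> else branch v12) = 3
  v19 = max2(3, 3) = 3
  v22 = min2(4, 3) = 3
  v24 = sub(4, 3) = 1

After the edit, cleaning proceeds:
  v7: a read changed (in2 3->0) — executes, giving 2.
  v8: a read changed (in2 3->0) — executes, giving 4 — identical to its old value.
  v12: stays stale; no demand reaches it after the flip.
  v13: had never run; runs now, result 4.
  v17: a read changed (in2 3->0) — executes, giving 4.
  v19: a read changed (v17 3->4; v7 3->2) — executes, giving 4.
  v22: a read changed (v19 3->4) — executes, giving 4.
  v24: a read changed (v22 3->4) — executes, giving 0.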